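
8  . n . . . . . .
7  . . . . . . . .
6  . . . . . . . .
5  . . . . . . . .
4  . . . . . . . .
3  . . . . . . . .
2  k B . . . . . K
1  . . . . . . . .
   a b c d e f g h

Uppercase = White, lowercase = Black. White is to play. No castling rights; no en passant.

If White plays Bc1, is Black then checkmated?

After Bc1: black king on a2; in check: no.
Black is not in check, so this cannot be checkmate.

no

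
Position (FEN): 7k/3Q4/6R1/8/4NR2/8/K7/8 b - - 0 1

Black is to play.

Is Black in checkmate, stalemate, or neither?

Black to move; black king on h8.
In check: no.
King squares — g7: attacked by Rg6; h7: attacked by Qd7; g8: attacked by Rg6.
Legal moves for Black: none.
Not in check and no legal moves → stalemate.

stalemate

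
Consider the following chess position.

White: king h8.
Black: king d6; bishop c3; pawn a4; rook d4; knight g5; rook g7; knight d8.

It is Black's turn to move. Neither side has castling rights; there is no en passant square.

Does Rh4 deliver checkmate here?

After Rh4: white king on h8; in check: yes, from the black rook on h4.
King squares — g7: attacked by Bc3; h7: attacked by Rh4; g8: attacked by Rg7.
White has no legal moves → checkmate.

yes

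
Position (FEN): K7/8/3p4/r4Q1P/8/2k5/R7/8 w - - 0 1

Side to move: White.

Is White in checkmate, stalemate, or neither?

neither

White to move; white king on a8.
In check: yes, from the black rook on a5.
Legal moves for White: Kb8, Kb7, Qxa5+, Rxa5.
White is in check but has 4 legal moves → neither.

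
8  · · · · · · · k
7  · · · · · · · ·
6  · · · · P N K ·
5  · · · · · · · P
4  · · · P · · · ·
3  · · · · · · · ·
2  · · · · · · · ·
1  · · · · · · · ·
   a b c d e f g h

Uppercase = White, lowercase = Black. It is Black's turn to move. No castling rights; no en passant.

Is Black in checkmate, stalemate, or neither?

stalemate

Black to move; black king on h8.
In check: no.
King squares — g7: attacked by Kg6; h7: attacked by Nf6; g8: attacked by Nf6.
Legal moves for Black: none.
Not in check and no legal moves → stalemate.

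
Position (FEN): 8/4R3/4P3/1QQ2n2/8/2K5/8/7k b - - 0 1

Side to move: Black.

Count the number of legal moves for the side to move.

10

Black to move; king on h1.
In check: no.
Legal moves: Ng7, Nxe7, Nh6, Nd6, Nh4, Nd4, Ng3, Ne3, Kh2, Kg2.
Count: 10.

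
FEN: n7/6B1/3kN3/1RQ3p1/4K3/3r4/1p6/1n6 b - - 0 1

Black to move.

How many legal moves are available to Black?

Black to move; king on d6.
In check: yes, from the white queen on c5.
Legal moves: Kd7, Kxe6.
Count: 2.

2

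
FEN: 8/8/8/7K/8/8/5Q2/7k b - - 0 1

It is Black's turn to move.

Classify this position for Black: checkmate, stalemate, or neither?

stalemate

Black to move; black king on h1.
In check: no.
King squares — g1: attacked by Qf2; g2: attacked by Qf2; h2: attacked by Qf2.
Legal moves for Black: none.
Not in check and no legal moves → stalemate.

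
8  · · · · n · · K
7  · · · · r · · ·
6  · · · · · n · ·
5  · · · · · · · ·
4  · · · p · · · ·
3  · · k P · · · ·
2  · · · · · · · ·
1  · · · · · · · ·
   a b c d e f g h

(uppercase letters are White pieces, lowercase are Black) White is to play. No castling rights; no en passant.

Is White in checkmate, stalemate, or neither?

White to move; white king on h8.
In check: no.
King squares — g7: attacked by Re7; h7: attacked by Nf6; g8: attacked by Nf6.
Legal moves for White: none.
Not in check and no legal moves → stalemate.

stalemate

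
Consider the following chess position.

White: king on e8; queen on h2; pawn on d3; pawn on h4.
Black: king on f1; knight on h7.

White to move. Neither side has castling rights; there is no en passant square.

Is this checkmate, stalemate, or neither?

White to move; white king on e8.
In check: no.
Legal moves for White include: Kd8, Kf7, Ke7, Kd7, Qb8, Qc7, Qd6, Qe5, Qf4+, Qh3+, Qg3, Qg2+, Qf2+, Qe2+, Qd2, Qc2, Qb2, Qa2, ... (list truncated; more exist).
White has legal moves and is not in check → neither.

neither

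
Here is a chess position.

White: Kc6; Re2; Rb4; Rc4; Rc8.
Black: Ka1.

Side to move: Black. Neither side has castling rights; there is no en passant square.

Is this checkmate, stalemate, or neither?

stalemate

Black to move; black king on a1.
In check: no.
King squares — b1: attacked by Rb4; a2: attacked by Re2; b2: attacked by Re2.
Legal moves for Black: none.
Not in check and no legal moves → stalemate.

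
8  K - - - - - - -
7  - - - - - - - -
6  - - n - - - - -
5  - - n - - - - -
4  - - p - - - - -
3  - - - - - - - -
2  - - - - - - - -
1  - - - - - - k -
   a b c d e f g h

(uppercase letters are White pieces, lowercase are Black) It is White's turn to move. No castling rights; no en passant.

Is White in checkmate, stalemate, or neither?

White to move; white king on a8.
In check: no.
King squares — a7: attacked by Nc6; b7: attacked by Nc5; b8: attacked by Nc6.
Legal moves for White: none.
Not in check and no legal moves → stalemate.

stalemate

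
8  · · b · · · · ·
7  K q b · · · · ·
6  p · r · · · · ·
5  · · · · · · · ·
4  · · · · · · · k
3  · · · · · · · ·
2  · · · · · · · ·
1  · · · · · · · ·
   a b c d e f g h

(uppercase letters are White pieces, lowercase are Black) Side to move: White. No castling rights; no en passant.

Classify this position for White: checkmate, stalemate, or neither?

checkmate

White to move; white king on a7.
In check: yes, from the black queen on b7.
King squares — a6: attacked by Rc6; b6: attacked by Rc6; b7: attacked by Bc8; a8: attacked by Qb7; b8: attacked by Qb7.
Legal moves for White: none.
In check with no legal moves → checkmate.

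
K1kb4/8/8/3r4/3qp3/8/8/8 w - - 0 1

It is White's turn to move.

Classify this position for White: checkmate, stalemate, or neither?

White to move; white king on a8.
In check: no.
King squares — a7: attacked by Qd4; b7: attacked by Kc8; b8: attacked by Kc8.
Legal moves for White: none.
Not in check and no legal moves → stalemate.

stalemate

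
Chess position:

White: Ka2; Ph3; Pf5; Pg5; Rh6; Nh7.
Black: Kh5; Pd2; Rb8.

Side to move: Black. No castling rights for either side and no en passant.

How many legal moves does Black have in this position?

Black to move; king on h5.
In check: yes, from the white rook on h6.
Legal moves: none.
Count: 0.

0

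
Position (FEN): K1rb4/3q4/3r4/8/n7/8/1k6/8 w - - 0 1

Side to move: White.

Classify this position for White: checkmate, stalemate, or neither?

White to move; white king on a8.
In check: yes, from the black rook on c8.
King squares — a7: attacked by Qd7; b7: attacked by Qd7; b8: attacked by Rc8.
Legal moves for White: none.
In check with no legal moves → checkmate.

checkmate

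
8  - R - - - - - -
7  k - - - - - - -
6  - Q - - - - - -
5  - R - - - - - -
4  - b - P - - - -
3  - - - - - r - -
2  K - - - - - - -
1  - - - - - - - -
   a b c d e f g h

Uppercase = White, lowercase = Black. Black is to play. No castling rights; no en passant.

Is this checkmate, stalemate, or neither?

checkmate

Black to move; black king on a7.
In check: yes, from the white queen on b6.
King squares — a6: attacked by Qb6; b6: attacked by Rb5; b7: attacked by Qb6; a8: attacked by Rb8; b8: attacked by Qb6.
Legal moves for Black: none.
In check with no legal moves → checkmate.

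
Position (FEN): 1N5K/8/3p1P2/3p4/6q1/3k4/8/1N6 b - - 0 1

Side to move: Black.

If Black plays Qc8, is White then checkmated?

no

After Qc8: white king on h8; in check: yes, from the black queen on c8.
White has 2 legal replies: Kh7, Kg7.
In check but a legal move exists → not checkmate.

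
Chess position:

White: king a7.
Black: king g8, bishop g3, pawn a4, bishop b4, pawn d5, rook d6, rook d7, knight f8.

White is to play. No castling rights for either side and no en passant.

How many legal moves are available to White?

White to move; king on a7.
In check: yes, from the black rook on d7.
Legal moves: Kb8, Ka8.
Count: 2.

2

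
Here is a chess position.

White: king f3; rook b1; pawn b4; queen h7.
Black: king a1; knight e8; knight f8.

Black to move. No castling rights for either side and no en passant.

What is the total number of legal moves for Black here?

1

Black to move; king on a1.
In check: yes, from the white rook on b1.
Legal moves: Ka2.
Count: 1.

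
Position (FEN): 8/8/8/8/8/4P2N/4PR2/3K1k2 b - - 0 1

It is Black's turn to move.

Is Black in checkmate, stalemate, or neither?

checkmate

Black to move; black king on f1.
In check: yes, from the white rook on f2.
King squares — e1: attacked by Kd1; g1: attacked by Nh3; e2: attacked by Kd1; f2: attacked by Nh3; g2: attacked by Rf2.
Legal moves for Black: none.
In check with no legal moves → checkmate.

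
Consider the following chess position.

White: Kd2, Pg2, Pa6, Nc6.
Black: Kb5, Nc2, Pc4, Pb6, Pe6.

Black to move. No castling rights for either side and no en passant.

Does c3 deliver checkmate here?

After c3: white king on d2; in check: yes, from the black pawn on c3.
White has 6 legal replies: Kd3, Kxc3, Ke2, Kxc2, Kd1, Kc1.
In check but a legal move exists → not checkmate.

no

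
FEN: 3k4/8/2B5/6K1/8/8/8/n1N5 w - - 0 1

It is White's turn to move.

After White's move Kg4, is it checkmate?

After Kg4: black king on d8; in check: no.
Black is not in check, so this cannot be checkmate.

no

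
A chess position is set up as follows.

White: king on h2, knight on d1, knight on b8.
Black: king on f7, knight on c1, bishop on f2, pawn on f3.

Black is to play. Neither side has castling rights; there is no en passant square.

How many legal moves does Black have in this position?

21

Black to move; king on f7.
In check: no.
Legal moves: Kg8, Kf8, Ke8, Kg7, Ke7, Kg6, Kf6, Ke6, Ba7, Bb6, Bc5, Bh4, Bd4, Bg3+, Be3, Bg1+, Be1, Nd3, Nb3, Ne2, Na2.
Count: 21.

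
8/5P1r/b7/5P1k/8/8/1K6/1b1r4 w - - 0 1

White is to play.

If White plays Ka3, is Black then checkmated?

no

After Ka3: black king on h5; in check: no.
Black is not in check, so this cannot be checkmate.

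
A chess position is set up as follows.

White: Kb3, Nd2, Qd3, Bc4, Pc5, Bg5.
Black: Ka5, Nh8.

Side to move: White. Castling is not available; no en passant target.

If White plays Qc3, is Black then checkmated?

yes

After Qc3: black king on a5; in check: yes, from the white queen on c3.
King squares — a4: attacked by Kb3; b4: attacked by Kb3; b5: attacked by Bc4; a6: attacked by Bc4; b6: attacked by Pc5.
Black has no legal moves → checkmate.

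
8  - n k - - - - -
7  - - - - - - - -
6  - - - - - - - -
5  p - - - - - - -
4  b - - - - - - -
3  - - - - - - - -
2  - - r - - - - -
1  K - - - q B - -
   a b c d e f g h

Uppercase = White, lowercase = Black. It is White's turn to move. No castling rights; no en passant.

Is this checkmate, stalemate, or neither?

White to move; white king on a1.
In check: yes, from the black queen on e1.
King squares — b1: attacked by Qe1; a2: attacked by Rc2; b2: attacked by Rc2.
Legal moves for White: none.
In check with no legal moves → checkmate.

checkmate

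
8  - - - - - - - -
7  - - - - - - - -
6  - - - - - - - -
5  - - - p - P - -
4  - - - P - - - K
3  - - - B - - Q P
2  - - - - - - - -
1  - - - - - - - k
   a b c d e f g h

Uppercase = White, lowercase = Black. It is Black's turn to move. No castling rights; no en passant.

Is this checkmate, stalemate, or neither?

stalemate

Black to move; black king on h1.
In check: no.
King squares — g1: attacked by Qg3; g2: attacked by Qg3; h2: attacked by Qg3.
Legal moves for Black: none.
Not in check and no legal moves → stalemate.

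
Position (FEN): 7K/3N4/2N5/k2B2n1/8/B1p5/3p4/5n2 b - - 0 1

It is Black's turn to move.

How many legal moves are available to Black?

3

Black to move; king on a5.
In check: yes, from the white knight on c6.
Legal moves: Ka6, Kb5, Ka4.
Count: 3.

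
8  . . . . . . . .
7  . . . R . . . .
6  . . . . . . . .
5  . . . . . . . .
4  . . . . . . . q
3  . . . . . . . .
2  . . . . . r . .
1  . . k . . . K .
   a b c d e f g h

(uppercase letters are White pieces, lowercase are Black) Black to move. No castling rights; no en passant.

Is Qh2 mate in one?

yes

After Qh2: white king on g1; in check: yes, from the black queen on h2.
King squares — f1: attacked by Rf2; h1: attacked by Qh2; f2: attacked by Qh2; g2: attacked by Rf2; h2: attacked by Rf2.
White has no legal moves → checkmate.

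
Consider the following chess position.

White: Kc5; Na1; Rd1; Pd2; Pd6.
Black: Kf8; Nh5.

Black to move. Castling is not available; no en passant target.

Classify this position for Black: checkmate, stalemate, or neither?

neither

Black to move; black king on f8.
In check: no.
Legal moves for Black: Kg8, Ke8, Kg7, Kf7, Ng7, Nf6, Nf4, Ng3.
Black has 8 legal moves and is not in check → neither.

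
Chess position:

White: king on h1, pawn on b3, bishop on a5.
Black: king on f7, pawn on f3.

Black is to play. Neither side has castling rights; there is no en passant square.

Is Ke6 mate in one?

no

After Ke6: white king on h1; in check: no.
White is not in check, so this cannot be checkmate.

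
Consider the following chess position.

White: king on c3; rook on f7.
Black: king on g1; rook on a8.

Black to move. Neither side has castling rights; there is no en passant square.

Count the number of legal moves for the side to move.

17

Black to move; king on g1.
In check: no.
Legal moves: Rh8, Rg8, Rf8, Re8, Rd8, Rc8+, Rb8, Ra7, Ra6, Ra5, Ra4, Ra3+, Ra2, Ra1, Kh2, Kg2, Kh1.
Count: 17.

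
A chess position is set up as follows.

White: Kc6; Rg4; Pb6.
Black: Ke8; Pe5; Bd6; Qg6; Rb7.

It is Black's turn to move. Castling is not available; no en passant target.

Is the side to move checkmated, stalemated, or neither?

Black to move; black king on e8.
In check: no.
Legal moves for Black include: Kf8, Kd8, Kf7, Ke7, Rb8, Rh7, Rg7, Rf7, Re7, Rd7, Rc7+, Ra7, Rxb6+, Qg8, Qh7, Qg7, Qf7, Qh6, ... (list truncated; more exist).
Black has legal moves and is not in check → neither.

neither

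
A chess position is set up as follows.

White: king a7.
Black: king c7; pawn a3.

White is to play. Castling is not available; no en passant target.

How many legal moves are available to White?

White to move; king on a7.
In check: no.
Legal moves: Ka8, Ka6.
Count: 2.

2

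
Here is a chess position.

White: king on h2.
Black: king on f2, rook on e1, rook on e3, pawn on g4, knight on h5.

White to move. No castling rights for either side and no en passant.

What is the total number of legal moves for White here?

White to move; king on h2.
In check: no.
Legal moves: none.
Count: 0.

0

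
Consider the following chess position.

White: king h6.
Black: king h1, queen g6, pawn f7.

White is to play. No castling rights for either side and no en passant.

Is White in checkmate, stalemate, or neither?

White to move; white king on h6.
In check: yes, from the black queen on g6.
King squares — g5: attacked by Qg6; h5: attacked by Qg6; g6: attacked by Pf7; g7: attacked by Qg6; h7: attacked by Qg6.
Legal moves for White: none.
In check with no legal moves → checkmate.

checkmate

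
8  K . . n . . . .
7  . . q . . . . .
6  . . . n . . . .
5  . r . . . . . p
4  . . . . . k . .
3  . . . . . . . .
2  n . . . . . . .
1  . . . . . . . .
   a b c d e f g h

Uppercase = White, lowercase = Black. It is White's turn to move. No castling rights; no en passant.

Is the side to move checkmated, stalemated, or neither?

White to move; white king on a8.
In check: no.
King squares — a7: attacked by Qc7; b7: attacked by Rb5; b8: attacked by Rb5.
Legal moves for White: none.
Not in check and no legal moves → stalemate.

stalemate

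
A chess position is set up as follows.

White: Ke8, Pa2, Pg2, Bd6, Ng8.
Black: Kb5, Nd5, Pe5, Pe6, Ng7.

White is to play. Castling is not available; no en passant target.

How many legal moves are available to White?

4

White to move; king on e8.
In check: yes, from the black knight on g7.
Legal moves: Kf8, Kd8, Kf7, Kd7.
Count: 4.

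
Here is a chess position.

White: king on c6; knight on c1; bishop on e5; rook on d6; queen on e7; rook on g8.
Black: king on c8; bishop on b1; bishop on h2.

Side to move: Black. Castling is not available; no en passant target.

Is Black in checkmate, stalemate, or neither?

checkmate

Black to move; black king on c8.
In check: yes, from the white rook on g8.
King squares — b7: attacked by Kc6; c7: attacked by Kc6; d7: attacked by Kc6; b8: attacked by Rg8; d8: attacked by Rd6.
Legal moves for Black: none.
In check with no legal moves → checkmate.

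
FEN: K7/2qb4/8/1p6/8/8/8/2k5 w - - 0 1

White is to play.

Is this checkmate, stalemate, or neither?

White to move; white king on a8.
In check: no.
King squares — a7: attacked by Qc7; b7: attacked by Qc7; b8: attacked by Qc7.
Legal moves for White: none.
Not in check and no legal moves → stalemate.

stalemate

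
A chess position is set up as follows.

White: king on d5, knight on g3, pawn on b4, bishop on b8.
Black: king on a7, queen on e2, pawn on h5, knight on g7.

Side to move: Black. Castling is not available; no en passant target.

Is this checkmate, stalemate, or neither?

Black to move; black king on a7.
In check: yes, from the white bishop on b8.
King squares — a6: available; b6: available; b7: available; a8: available; b8: available.
Legal moves for Black: Kxb8, Ka8, Kb7, Kb6, Ka6.
Black is in check but has 5 legal moves → neither.

neither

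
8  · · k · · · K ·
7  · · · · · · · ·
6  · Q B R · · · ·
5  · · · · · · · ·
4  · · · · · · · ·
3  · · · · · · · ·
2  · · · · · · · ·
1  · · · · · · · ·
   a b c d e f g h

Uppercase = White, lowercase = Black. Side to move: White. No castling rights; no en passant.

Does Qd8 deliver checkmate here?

yes

After Qd8: black king on c8; in check: yes, from the white queen on d8.
King squares — b7: attacked by Bc6; c7: attacked by Qd8; d7: attacked by Bc6; b8: attacked by Qd8; d8: attacked by Rd6.
Black has no legal moves → checkmate.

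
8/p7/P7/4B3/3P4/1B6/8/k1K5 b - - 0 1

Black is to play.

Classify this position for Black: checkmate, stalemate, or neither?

Black to move; black king on a1.
In check: no.
King squares — b1: attacked by Kc1; a2: attacked by Bb3; b2: attacked by Kc1.
Legal moves for Black: none.
Not in check and no legal moves → stalemate.

stalemate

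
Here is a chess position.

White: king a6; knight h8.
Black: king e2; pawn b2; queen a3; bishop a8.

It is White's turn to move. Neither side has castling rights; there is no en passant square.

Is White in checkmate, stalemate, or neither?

White to move; white king on a6.
In check: yes, from the black queen on a3.
Legal moves for White: Kb6, Kb5.
White is in check but has 2 legal moves → neither.

neither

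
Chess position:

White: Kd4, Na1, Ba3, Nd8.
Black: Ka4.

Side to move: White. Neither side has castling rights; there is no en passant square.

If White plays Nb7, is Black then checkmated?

After Nb7: black king on a4; in check: no.
Black is not in check, so this cannot be checkmate.

no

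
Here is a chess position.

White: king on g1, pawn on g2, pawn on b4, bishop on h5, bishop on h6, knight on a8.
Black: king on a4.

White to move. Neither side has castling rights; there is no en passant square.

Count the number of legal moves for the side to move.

White to move; king on g1.
In check: no.
Legal moves: Nc7, Nb6+, Bf8, Bg7, Bg5, Bf4, Be3, Bd2, Bc1, Be8+, Bf7, Bg6, Bg4, Bf3, Be2, Bd1+, Kh2, Kf2, Kh1, Kf1, b5, g3, g4.
Count: 23.

23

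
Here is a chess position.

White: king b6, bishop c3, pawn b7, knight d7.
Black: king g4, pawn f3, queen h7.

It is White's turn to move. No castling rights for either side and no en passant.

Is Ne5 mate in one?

no

After Ne5: black king on g4; in check: yes, from the white knight on e5.
Black has 7 legal replies: Kh5, Kg5, Kf5, Kh4, Kf4, Kh3, Kg3.
In check but a legal move exists → not checkmate.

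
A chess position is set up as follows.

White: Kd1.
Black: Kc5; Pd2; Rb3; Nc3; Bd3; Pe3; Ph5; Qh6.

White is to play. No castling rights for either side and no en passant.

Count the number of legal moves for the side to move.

White to move; king on d1.
In check: yes, from the black knight on c3.
Legal moves: none.
Count: 0.

0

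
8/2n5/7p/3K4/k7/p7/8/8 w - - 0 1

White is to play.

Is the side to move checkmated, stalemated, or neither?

neither

White to move; white king on d5.
In check: yes, from the black knight on c7.
Legal moves for White: Kd6, Kc6, Ke5, Kc5, Ke4, Kd4, Kc4.
White is in check but has 7 legal moves → neither.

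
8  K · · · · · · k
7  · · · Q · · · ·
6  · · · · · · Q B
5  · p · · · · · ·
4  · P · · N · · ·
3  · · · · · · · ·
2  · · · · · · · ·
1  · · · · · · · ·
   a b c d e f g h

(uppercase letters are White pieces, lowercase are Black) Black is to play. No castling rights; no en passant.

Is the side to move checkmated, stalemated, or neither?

stalemate

Black to move; black king on h8.
In check: no.
King squares — g7: attacked by Qg6; h7: attacked by Qg6; g8: attacked by Qg6.
Legal moves for Black: none.
Not in check and no legal moves → stalemate.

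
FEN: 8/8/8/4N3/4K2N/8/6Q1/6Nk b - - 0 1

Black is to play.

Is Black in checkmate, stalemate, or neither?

checkmate

Black to move; black king on h1.
In check: yes, from the white queen on g2.
King squares — g1: attacked by Qg2; g2: attacked by Nh4; h2: attacked by Qg2.
Legal moves for Black: none.
In check with no legal moves → checkmate.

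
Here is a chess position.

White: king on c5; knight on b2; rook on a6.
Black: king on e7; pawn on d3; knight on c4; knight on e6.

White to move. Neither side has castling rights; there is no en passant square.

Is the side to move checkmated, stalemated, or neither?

White to move; white king on c5.
In check: yes, from the black knight on e6.
King squares — b4: available; c4: available; d4: attacked by Ne6; b5: available; d5: available; b6: attacked by Nc4; c6: available; d6: attacked by Nc4.
Legal moves for White: Kc6, Kd5, Kb5, Kxc4, Kb4, Rxe6+.
White is in check but has 6 legal moves → neither.

neither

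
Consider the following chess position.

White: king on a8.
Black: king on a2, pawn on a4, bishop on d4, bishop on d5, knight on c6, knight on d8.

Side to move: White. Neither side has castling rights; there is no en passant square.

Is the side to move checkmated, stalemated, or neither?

stalemate

White to move; white king on a8.
In check: no.
King squares — a7: attacked by Bd4; b7: attacked by Nd8; b8: attacked by Nc6.
Legal moves for White: none.
Not in check and no legal moves → stalemate.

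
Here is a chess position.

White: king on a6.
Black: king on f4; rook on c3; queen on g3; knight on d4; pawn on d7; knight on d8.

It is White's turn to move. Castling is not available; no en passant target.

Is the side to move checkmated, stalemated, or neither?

neither

White to move; white king on a6.
In check: no.
Legal moves for White: Ka7, Kb6, Ka5.
White has 3 legal moves and is not in check → neither.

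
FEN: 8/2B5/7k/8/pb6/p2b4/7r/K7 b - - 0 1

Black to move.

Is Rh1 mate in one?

After Rh1: white king on a1; in check: yes, from the black rook on h1.
White has 1 legal reply: Ka2.
In check but a legal move exists → not checkmate.

no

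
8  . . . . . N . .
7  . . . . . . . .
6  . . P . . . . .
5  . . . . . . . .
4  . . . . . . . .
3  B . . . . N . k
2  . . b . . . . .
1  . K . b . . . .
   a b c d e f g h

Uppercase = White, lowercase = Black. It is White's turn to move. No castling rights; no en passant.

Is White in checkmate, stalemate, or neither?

neither

White to move; white king on b1.
In check: yes, from the black bishop on c2.
Legal moves for White: Kb2, Ka2, Kc1, Ka1.
White is in check but has 4 legal moves → neither.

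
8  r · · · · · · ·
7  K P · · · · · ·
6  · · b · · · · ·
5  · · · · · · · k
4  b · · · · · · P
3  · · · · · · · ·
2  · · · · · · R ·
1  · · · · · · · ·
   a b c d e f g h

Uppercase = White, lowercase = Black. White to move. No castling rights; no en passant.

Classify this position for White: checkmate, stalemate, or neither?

White to move; white king on a7.
In check: yes, from the black rook on a8.
Legal moves for White: Kxa8, Kb6, bxa8=Q, bxa8=R, bxa8=B, bxa8=N.
White is in check but has 6 legal moves → neither.

neither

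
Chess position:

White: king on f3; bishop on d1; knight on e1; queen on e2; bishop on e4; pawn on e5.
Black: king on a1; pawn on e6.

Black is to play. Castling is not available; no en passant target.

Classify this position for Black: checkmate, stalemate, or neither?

stalemate

Black to move; black king on a1.
In check: no.
King squares — b1: attacked by Be4; a2: attacked by Qe2; b2: attacked by Qe2.
Legal moves for Black: none.
Not in check and no legal moves → stalemate.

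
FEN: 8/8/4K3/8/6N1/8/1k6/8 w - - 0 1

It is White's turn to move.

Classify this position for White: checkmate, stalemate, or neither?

White to move; white king on e6.
In check: no.
Legal moves for White: Kf7, Ke7, Kd7, Kf6, Kd6, Kf5, Ke5, Kd5, Nh6, Nf6, Ne5, Ne3, Nh2, Nf2.
White has 14 legal moves and is not in check → neither.

neither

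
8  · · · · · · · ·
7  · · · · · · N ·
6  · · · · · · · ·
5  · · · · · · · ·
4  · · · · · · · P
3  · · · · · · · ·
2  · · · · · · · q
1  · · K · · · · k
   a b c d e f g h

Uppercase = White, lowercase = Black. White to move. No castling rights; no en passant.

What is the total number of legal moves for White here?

White to move; king on c1.
In check: no.
Legal moves: Ne8, Ne6, Nh5, Nf5, Kd1, Kb1, h5.
Count: 7.

7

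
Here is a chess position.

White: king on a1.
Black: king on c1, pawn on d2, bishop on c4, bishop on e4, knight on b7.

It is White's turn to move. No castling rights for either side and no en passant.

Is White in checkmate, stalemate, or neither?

stalemate

White to move; white king on a1.
In check: no.
King squares — b1: attacked by Kc1; a2: attacked by Bc4; b2: attacked by Kc1.
Legal moves for White: none.
Not in check and no legal moves → stalemate.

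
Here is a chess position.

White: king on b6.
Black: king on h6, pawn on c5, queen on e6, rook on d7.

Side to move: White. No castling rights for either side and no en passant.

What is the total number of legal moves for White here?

3

White to move; king on b6.
In check: yes, from the black queen on e6.
Legal moves: Kxc5, Kb5, Ka5.
Count: 3.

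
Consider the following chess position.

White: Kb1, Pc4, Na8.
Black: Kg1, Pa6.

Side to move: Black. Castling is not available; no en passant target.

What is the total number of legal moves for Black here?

6

Black to move; king on g1.
In check: no.
Legal moves: Kh2, Kg2, Kf2, Kh1, Kf1, a5.
Count: 6.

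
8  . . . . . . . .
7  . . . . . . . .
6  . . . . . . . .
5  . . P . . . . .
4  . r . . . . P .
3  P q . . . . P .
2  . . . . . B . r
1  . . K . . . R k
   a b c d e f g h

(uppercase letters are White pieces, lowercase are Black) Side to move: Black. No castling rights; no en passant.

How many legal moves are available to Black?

Black to move; king on h1.
In check: yes, from the white rook on g1.
Legal moves: none.
Count: 0.

0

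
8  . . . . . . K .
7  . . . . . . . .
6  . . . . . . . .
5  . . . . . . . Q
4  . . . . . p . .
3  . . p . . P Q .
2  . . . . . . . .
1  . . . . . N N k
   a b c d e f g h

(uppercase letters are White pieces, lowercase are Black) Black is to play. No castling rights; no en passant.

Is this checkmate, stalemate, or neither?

Black to move; black king on h1.
In check: yes, from the white queen on h5.
King squares — g1: attacked by Qg3; g2: attacked by Qg3; h2: attacked by Nf1.
Legal moves for Black: none.
In check with no legal moves → checkmate.

checkmate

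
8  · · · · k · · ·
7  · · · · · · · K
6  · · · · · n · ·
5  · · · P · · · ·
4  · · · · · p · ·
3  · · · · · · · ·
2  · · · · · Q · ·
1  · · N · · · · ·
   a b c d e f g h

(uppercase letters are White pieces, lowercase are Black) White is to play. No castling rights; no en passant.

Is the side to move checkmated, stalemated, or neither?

White to move; white king on h7.
In check: yes, from the black knight on f6.
Legal moves for White: Kh8, Kg7, Kh6, Kg6.
White is in check but has 4 legal moves → neither.

neither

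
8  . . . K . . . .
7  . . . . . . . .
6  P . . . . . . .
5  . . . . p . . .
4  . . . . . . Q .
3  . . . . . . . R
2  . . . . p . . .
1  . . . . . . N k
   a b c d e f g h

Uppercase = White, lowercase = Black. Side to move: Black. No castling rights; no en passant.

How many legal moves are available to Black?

Black to move; king on h1.
In check: yes, from the white rook on h3.
Legal moves: none.
Count: 0.

0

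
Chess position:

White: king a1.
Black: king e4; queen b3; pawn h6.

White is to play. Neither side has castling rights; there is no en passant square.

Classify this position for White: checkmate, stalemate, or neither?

stalemate

White to move; white king on a1.
In check: no.
King squares — b1: attacked by Qb3; a2: attacked by Qb3; b2: attacked by Qb3.
Legal moves for White: none.
Not in check and no legal moves → stalemate.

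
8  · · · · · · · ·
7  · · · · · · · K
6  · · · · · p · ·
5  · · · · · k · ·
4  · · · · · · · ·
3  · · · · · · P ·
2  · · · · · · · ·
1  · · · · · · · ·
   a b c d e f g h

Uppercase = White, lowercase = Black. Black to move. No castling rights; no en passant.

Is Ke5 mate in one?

no

After Ke5: white king on h7; in check: no.
White is not in check, so this cannot be checkmate.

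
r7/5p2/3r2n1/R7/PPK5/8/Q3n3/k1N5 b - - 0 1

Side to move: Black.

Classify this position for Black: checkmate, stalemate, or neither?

Black to move; black king on a1.
In check: yes, from the white queen on a2.
King squares — b1: attacked by Qa2; a2: attacked by Nc1; b2: attacked by Qa2.
Legal moves for Black: none.
In check with no legal moves → checkmate.

checkmate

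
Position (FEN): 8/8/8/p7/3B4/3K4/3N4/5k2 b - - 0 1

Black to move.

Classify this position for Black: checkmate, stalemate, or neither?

neither

Black to move; black king on f1.
In check: yes, from the white knight on d2.
Legal moves for Black: Kg2, Ke1.
Black is in check but has 2 legal moves → neither.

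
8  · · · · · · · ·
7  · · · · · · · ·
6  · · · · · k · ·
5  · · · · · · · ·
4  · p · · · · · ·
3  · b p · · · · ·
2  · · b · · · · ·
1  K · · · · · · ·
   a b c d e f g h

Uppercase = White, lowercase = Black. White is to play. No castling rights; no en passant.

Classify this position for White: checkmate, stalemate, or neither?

stalemate

White to move; white king on a1.
In check: no.
King squares — b1: attacked by Bc2; a2: attacked by Bb3; b2: attacked by Pc3.
Legal moves for White: none.
Not in check and no legal moves → stalemate.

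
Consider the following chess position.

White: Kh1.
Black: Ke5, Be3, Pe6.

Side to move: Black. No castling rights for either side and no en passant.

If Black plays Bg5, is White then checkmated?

After Bg5: white king on h1; in check: no.
White is not in check, so this cannot be checkmate.

no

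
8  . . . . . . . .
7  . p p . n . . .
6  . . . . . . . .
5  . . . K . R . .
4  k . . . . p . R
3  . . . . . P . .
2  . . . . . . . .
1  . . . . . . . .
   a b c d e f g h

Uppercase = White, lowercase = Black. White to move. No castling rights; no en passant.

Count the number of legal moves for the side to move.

6

White to move; king on d5.
In check: yes, from the black knight on e7.
Legal moves: Ke6, Ke5, Kc5, Ke4, Kd4, Kc4.
Count: 6.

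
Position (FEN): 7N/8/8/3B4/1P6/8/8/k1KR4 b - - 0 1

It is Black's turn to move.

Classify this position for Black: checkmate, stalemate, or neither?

stalemate

Black to move; black king on a1.
In check: no.
King squares — b1: attacked by Kc1; a2: attacked by Bd5; b2: attacked by Kc1.
Legal moves for Black: none.
Not in check and no legal moves → stalemate.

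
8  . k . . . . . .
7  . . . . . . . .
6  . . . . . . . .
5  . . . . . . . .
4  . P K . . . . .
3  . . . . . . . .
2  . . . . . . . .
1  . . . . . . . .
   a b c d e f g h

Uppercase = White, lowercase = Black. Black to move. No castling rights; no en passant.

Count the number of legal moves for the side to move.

5

Black to move; king on b8.
In check: no.
Legal moves: Kc8, Ka8, Kc7, Kb7, Ka7.
Count: 5.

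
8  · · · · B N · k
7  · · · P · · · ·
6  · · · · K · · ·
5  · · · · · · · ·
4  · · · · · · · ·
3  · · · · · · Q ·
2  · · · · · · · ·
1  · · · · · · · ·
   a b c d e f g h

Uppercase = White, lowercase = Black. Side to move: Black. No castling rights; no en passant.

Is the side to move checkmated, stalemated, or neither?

Black to move; black king on h8.
In check: no.
King squares — g7: attacked by Qg3; h7: attacked by Nf8; g8: attacked by Qg3.
Legal moves for Black: none.
Not in check and no legal moves → stalemate.

stalemate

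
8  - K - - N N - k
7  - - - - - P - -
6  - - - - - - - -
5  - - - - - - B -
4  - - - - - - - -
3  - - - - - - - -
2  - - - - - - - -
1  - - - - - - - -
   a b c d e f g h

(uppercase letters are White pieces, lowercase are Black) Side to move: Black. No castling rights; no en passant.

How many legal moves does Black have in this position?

Black to move; king on h8.
In check: no.
Legal moves: none.
Count: 0.

0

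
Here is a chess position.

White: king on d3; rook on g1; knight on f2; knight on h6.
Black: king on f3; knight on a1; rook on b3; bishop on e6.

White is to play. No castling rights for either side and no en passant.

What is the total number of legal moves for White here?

White to move; king on d3.
In check: yes, from the black rook on b3.
Legal moves: Kd4, Kd2.
Count: 2.

2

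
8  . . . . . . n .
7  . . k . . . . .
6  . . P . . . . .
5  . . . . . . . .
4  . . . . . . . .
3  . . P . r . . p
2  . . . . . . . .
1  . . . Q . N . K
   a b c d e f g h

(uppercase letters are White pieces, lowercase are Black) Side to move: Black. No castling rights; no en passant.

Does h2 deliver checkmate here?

no

After h2: white king on h1; in check: no.
White is not in check, so this cannot be checkmate.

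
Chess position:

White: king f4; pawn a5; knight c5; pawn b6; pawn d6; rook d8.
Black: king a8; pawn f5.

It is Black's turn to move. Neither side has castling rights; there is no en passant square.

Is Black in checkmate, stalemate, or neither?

checkmate

Black to move; black king on a8.
In check: yes, from the white rook on d8.
King squares — a7: attacked by Pb6; b7: attacked by Nc5; b8: attacked by Rd8.
Legal moves for Black: none.
In check with no legal moves → checkmate.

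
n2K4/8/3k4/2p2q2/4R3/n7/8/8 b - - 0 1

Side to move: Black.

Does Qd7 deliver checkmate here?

yes

After Qd7: white king on d8; in check: yes, from the black queen on d7.
King squares — c7: attacked by Kd6; d7: attacked by Kd6; e7: attacked by Kd6; c8: attacked by Qd7; e8: attacked by Qd7.
White has no legal moves → checkmate.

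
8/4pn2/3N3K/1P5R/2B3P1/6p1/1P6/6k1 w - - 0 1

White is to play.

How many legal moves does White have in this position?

5

White to move; king on h6.
In check: yes, from the black knight on f7.
Legal moves: Kh7, Kg7, Kg6, Nxf7, Bxf7.
Count: 5.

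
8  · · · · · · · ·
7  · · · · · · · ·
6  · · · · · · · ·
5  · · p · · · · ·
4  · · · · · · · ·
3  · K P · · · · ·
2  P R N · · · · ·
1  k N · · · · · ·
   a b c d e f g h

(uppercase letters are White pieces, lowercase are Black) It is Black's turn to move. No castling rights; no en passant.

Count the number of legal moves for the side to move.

0

Black to move; king on a1.
In check: yes, from the white knight on c2.
Legal moves: none.
Count: 0.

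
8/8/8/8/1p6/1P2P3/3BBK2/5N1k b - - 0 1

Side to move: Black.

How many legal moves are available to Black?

Black to move; king on h1.
In check: no.
Legal moves: none.
Count: 0.

0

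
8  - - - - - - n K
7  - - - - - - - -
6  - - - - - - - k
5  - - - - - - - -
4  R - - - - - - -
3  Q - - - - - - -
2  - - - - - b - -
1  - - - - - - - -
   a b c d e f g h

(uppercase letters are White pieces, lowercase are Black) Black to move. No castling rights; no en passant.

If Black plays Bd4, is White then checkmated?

no

After Bd4: white king on h8; in check: yes, from the black bishop on d4.
White has 2 legal replies: Kxg8, Rxd4.
In check but a legal move exists → not checkmate.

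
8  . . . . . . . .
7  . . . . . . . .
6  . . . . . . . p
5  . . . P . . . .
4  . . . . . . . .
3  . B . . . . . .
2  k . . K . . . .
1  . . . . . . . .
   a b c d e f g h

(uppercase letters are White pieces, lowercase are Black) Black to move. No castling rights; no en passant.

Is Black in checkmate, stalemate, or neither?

Black to move; black king on a2.
In check: yes, from the white bishop on b3.
Legal moves for Black: Kxb3, Ka3, Kb2, Kb1, Ka1.
Black is in check but has 5 legal moves → neither.

neither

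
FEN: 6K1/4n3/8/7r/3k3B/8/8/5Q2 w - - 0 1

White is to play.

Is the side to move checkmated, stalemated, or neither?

neither

White to move; white king on g8.
In check: yes, from the black knight on e7.
Legal moves for White: Kf8, Kg7, Kf7, Bxe7.
White is in check but has 4 legal moves → neither.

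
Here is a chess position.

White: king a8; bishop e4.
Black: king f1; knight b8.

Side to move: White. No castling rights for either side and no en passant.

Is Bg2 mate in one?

After Bg2: black king on f1; in check: yes, from the white bishop on g2.
Black has 5 legal replies: Kxg2, Kf2, Ke2, Kg1, Ke1.
In check but a legal move exists → not checkmate.

no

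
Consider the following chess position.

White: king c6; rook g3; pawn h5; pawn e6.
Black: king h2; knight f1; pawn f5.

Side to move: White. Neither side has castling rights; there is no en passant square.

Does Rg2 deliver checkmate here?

After Rg2: black king on h2; in check: yes, from the white rook on g2.
Black has 3 legal replies: Kh3, Kxg2, Kh1.
In check but a legal move exists → not checkmate.

no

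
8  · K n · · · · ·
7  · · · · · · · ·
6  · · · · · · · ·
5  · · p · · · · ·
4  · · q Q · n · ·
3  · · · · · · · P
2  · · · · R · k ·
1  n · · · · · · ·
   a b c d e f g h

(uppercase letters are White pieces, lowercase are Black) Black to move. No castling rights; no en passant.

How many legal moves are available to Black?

Black to move; king on g2.
In check: yes, from the white rook on e2.
Legal moves: Kxh3, Kg3, Kf3, Kh1, Kf1, Nxe2, Qxe2.
Count: 7.

7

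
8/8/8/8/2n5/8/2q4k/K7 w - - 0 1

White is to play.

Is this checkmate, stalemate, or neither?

White to move; white king on a1.
In check: no.
King squares — b1: attacked by Qc2; a2: attacked by Qc2; b2: attacked by Qc2.
Legal moves for White: none.
Not in check and no legal moves → stalemate.

stalemate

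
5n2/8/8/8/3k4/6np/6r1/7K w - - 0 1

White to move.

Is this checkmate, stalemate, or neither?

White to move; white king on h1.
In check: yes, from the black knight on g3.
King squares — g1: attacked by Rg2; g2: attacked by Ph3; h2: attacked by Rg2.
Legal moves for White: none.
In check with no legal moves → checkmate.

checkmate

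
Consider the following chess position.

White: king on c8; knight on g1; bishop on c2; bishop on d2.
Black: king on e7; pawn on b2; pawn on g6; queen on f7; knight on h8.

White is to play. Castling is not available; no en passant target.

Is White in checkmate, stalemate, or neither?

White to move; white king on c8.
In check: no.
Legal moves for White include: Kb8, Kc7, Kb7, Bh6, Bg5+, Ba5, Bf4, Bb4+, Be3, Bc3, Be1, Bc1, Bxg6, Bf5, Be4, Ba4, Bd3, Bb3, ... (list truncated; more exist).
White has legal moves and is not in check → neither.

neither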